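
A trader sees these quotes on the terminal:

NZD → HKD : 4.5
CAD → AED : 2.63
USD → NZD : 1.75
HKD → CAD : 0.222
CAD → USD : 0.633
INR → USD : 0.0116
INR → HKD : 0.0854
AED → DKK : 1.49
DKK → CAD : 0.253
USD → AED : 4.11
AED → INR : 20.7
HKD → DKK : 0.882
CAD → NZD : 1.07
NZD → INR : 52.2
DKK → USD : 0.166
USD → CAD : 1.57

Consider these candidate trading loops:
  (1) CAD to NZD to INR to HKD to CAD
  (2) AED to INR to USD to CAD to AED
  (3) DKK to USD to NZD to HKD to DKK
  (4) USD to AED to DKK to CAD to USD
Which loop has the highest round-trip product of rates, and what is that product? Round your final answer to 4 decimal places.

1.1530

(1) 1.07 × 52.2 × 0.0854 × 0.222 = 1.05892
(2) 20.7 × 0.0116 × 1.57 × 2.63 = 0.99148
(3) 0.166 × 1.75 × 4.5 × 0.882 = 1.15299
(4) 4.11 × 1.49 × 0.253 × 0.633 = 0.98074
Highest is cycle (3) at 1.1530 (>1, arbitrage).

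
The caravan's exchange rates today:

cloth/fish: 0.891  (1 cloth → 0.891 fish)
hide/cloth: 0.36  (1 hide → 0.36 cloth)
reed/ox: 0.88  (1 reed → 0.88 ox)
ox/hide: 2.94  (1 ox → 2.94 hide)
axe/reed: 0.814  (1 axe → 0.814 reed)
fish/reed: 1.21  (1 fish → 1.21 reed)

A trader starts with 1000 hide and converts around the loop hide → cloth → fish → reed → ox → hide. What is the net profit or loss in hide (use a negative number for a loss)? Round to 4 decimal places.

4.1430

1000 hide × 0.36 = 360 cloth
360 cloth × 0.891 = 320.76 fish
320.76 fish × 1.21 = 388.1196 reed
388.1196 reed × 0.88 = 341.545248 ox
341.545248 ox × 2.94 = 1004.14302912 hide
Net change: 1004.14302912 − 1000 = 4.14302912 hide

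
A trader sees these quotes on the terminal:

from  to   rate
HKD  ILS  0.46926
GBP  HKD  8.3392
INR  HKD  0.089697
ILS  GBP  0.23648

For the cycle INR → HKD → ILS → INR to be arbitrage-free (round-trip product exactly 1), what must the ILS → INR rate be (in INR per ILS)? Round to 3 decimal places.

23.758

Known legs of the cycle: 0.089697 × 0.46926 = 0.04209121422
For no arbitrage the full-cycle product must be 1, so the missing rate is 1 / 0.04209121422 ≈ 23.75793.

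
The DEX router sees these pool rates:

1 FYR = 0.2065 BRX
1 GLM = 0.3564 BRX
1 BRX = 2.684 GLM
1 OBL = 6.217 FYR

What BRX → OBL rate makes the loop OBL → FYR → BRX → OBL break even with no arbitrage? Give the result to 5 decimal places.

Known legs of the cycle: 6.217 × 0.2065 = 1.2838105
For no arbitrage the full-cycle product must be 1, so the missing rate is 1 / 1.2838105 ≈ 0.7789312.

0.77893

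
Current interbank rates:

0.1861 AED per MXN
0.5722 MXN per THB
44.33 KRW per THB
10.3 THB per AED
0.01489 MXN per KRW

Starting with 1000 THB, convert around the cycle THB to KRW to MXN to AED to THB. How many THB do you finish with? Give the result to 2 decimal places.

1265.25

1000 THB × 44.33 = 44330 KRW
44330 KRW × 0.01489 = 660.0737 MXN
660.0737 MXN × 0.1861 = 122.83971557 AED
122.83971557 AED × 10.3 = 1265.249070371 THB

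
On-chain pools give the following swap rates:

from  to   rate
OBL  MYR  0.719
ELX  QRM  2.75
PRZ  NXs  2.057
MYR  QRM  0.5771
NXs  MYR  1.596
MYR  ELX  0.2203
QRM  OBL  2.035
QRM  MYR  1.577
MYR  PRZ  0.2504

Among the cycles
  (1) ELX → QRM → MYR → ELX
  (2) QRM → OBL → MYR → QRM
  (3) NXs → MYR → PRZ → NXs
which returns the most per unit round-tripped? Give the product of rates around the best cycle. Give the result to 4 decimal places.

0.9554

(1) 2.75 × 1.577 × 0.2203 = 0.95539
(2) 2.035 × 0.719 × 0.5771 = 0.84439
(3) 1.596 × 0.2504 × 2.057 = 0.82206
Highest is cycle (1) at 0.9554 (≤1, no arbitrage).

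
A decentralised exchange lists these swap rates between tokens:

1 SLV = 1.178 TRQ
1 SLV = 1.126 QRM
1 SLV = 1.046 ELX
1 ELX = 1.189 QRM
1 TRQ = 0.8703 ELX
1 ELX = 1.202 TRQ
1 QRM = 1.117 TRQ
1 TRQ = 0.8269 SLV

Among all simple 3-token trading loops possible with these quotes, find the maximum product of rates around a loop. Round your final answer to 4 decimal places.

QRM→TRQ→ELX→QRM: 1.117 × 0.8703 × 1.189 = 1.15586
SLV→QRM→TRQ→SLV: 1.126 × 1.117 × 0.8269 = 1.04003
SLV→ELX→TRQ→SLV: 1.046 × 1.202 × 0.8269 = 1.03965
Maximum is QRM→TRQ→ELX→QRM at 1.1559; arbitrage exists.

1.1559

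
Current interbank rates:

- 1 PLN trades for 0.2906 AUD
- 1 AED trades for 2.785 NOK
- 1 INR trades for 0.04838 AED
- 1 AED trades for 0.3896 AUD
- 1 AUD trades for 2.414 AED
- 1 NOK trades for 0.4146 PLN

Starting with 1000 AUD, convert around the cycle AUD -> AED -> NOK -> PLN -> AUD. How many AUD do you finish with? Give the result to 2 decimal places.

1000 AUD × 2.414 = 2414 AED
2414 AED × 2.785 = 6722.99 NOK
6722.99 NOK × 0.4146 = 2787.351654 PLN
2787.351654 PLN × 0.2906 = 810.0043906524 AUD

810.00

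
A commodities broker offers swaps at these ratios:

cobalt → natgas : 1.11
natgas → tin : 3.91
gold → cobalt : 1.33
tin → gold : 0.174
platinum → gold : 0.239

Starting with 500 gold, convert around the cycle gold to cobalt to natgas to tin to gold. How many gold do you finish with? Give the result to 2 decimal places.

500 gold × 1.33 = 665 cobalt
665 cobalt × 1.11 = 738.15 natgas
738.15 natgas × 3.91 = 2886.1665 tin
2886.1665 tin × 0.174 = 502.192971 gold

502.19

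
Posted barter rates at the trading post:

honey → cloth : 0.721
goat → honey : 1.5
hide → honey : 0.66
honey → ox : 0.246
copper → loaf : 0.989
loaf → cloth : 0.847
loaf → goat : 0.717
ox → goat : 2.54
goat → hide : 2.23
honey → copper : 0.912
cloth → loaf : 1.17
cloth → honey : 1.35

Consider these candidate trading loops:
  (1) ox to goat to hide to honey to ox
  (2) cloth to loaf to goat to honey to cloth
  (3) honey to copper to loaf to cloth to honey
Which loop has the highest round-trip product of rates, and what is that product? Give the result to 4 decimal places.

(1) 2.54 × 2.23 × 0.66 × 0.246 = 0.91964
(2) 1.17 × 0.717 × 1.5 × 0.721 = 0.90726
(3) 0.912 × 0.989 × 0.847 × 1.35 = 1.03136
Highest is cycle (3) at 1.0314 (>1, arbitrage).

1.0314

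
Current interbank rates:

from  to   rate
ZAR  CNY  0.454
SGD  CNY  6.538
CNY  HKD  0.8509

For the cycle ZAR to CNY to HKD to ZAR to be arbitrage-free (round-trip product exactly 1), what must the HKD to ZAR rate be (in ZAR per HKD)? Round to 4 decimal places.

Known legs of the cycle: 0.454 × 0.8509 = 0.3863086
For no arbitrage the full-cycle product must be 1, so the missing rate is 1 / 0.3863086 ≈ 2.588604.

2.5886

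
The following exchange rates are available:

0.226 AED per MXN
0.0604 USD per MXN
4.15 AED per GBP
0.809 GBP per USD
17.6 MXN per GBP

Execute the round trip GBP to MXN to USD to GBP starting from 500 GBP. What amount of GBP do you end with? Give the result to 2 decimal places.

430.00

500 GBP × 17.6 = 8800 MXN
8800 MXN × 0.0604 = 531.52 USD
531.52 USD × 0.809 = 429.99968 GBP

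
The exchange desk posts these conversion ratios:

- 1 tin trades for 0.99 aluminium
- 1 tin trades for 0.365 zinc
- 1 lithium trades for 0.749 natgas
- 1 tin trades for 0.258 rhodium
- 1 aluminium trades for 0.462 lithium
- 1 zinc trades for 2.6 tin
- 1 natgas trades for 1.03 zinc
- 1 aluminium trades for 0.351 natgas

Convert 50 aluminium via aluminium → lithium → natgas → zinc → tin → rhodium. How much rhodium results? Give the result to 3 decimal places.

50 aluminium × 0.462 = 23.1 lithium
23.1 lithium × 0.749 = 17.3019 natgas
17.3019 natgas × 1.03 = 17.820957 zinc
17.820957 zinc × 2.6 = 46.3344882 tin
46.3344882 tin × 0.258 = 11.9542979556 rhodium

11.954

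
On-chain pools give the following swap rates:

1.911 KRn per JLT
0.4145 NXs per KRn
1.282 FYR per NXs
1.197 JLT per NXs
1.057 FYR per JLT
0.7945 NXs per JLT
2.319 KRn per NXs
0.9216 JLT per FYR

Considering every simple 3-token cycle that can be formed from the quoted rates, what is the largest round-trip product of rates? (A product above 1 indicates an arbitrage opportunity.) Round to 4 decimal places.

0.9482

JLT→KRn→NXs→JLT: 1.911 × 0.4145 × 1.197 = 0.94816
FYR→JLT→NXs→FYR: 0.9216 × 0.7945 × 1.282 = 0.93869
Maximum is JLT→KRn→NXs→JLT at 0.9482; no arbitrage — every cycle loses value.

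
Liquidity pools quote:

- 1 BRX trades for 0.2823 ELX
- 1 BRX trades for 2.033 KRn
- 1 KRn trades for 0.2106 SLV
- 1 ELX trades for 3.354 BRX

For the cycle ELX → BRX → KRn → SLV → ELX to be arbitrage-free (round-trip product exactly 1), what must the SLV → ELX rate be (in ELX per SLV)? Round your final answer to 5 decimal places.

0.69637

Known legs of the cycle: 3.354 × 2.033 × 0.2106 = 1.4360144292
For no arbitrage the full-cycle product must be 1, so the missing rate is 1 / 1.4360144292 ≈ 0.6963718.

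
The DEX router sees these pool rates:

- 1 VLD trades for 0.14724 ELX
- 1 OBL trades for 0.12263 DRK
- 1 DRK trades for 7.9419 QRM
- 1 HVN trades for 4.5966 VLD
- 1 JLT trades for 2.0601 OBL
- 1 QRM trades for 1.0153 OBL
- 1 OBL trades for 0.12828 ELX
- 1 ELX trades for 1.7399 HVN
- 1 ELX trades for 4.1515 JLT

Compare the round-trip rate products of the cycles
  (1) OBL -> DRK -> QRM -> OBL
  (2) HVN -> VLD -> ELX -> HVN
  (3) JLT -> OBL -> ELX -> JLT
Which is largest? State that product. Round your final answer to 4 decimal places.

(1) 0.12263 × 7.9419 × 1.0153 = 0.98882
(2) 4.5966 × 0.14724 × 1.7399 = 1.17757
(3) 2.0601 × 0.12828 × 4.1515 = 1.09712
Highest is cycle (2) at 1.1776 (>1, arbitrage).

1.1776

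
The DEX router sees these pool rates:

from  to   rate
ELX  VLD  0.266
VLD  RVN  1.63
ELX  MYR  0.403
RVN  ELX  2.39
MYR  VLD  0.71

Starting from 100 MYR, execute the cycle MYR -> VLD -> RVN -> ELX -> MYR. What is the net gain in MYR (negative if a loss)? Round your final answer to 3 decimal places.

100 MYR × 0.71 = 71 VLD
71 VLD × 1.63 = 115.73 RVN
115.73 RVN × 2.39 = 276.5947 ELX
276.5947 ELX × 0.403 = 111.4676641 MYR
Net change: 111.4676641 − 100 = 11.4676641 MYR

11.468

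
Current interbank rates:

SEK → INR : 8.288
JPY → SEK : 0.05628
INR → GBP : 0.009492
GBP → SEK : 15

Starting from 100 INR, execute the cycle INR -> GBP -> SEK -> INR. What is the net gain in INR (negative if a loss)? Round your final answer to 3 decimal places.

18.005

100 INR × 0.009492 = 0.9492 GBP
0.9492 GBP × 15 = 14.238 SEK
14.238 SEK × 8.288 = 118.004544 INR
Net change: 118.004544 − 100 = 18.004544 INR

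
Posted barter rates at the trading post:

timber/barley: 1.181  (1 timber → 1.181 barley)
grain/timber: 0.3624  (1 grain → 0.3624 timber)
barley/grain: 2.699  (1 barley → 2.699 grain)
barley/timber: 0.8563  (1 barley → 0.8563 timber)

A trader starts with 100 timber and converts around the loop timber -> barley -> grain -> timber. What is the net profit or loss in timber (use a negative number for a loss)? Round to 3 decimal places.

100 timber × 1.181 = 118.1 barley
118.1 barley × 2.699 = 318.7519 grain
318.7519 grain × 0.3624 = 115.51568856 timber
Net change: 115.51568856 − 100 = 15.51568856 timber

15.516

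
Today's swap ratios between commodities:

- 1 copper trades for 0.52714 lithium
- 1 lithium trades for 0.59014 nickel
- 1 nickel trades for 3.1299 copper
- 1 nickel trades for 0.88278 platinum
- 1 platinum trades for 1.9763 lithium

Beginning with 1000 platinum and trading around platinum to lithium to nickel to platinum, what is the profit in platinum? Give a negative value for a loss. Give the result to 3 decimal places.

29.581

1000 platinum × 1.9763 = 1976.3 lithium
1976.3 lithium × 0.59014 = 1166.293682 nickel
1166.293682 nickel × 0.88278 = 1029.58073659596 platinum
Net change: 1029.58073659596 − 1000 = 29.58073659596 platinum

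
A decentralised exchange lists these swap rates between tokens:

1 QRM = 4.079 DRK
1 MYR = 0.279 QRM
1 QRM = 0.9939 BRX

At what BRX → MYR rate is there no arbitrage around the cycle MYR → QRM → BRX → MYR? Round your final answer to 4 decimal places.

Known legs of the cycle: 0.279 × 0.9939 = 0.2772981
For no arbitrage the full-cycle product must be 1, so the missing rate is 1 / 0.2772981 ≈ 3.606227.

3.6062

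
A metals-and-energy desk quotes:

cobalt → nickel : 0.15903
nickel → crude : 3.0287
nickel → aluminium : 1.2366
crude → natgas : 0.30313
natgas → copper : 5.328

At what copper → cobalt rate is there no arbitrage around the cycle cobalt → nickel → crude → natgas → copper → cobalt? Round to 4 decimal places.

1.2855

Known legs of the cycle: 0.15903 × 3.0287 × 0.30313 × 5.328 = 0.77790838398989904
For no arbitrage the full-cycle product must be 1, so the missing rate is 1 / 0.77790838398989904 ≈ 1.285498.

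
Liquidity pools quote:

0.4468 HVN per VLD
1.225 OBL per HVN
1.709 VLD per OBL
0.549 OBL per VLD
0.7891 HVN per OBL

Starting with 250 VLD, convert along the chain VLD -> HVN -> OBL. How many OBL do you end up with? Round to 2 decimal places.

250 VLD × 0.4468 = 111.7 HVN
111.7 HVN × 1.225 = 136.8325 OBL

136.83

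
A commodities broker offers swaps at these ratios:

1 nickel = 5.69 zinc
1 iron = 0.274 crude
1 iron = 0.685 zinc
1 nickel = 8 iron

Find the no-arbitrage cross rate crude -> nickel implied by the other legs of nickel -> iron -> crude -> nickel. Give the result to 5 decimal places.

Known legs of the cycle: 8 × 0.274 = 2.192
For no arbitrage the full-cycle product must be 1, so the missing rate is 1 / 2.192 ≈ 0.4562044.

0.45620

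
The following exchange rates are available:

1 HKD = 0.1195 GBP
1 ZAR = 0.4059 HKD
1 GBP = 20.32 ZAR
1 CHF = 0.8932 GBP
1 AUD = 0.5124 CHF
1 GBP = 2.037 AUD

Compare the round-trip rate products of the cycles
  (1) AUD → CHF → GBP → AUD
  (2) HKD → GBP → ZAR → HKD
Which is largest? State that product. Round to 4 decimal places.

(1) 0.5124 × 0.8932 × 2.037 = 0.93229
(2) 0.1195 × 20.32 × 0.4059 = 0.98562
Highest is cycle (2) at 0.9856 (≤1, no arbitrage).

0.9856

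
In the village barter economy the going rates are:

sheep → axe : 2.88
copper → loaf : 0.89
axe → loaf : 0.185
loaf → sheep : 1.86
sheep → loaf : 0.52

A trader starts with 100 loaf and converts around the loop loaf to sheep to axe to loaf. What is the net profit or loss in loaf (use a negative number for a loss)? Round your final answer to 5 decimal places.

-0.89920

100 loaf × 1.86 = 186 sheep
186 sheep × 2.88 = 535.68 axe
535.68 axe × 0.185 = 99.1008 loaf
Net change: 99.1008 − 100 = -0.8992 loaf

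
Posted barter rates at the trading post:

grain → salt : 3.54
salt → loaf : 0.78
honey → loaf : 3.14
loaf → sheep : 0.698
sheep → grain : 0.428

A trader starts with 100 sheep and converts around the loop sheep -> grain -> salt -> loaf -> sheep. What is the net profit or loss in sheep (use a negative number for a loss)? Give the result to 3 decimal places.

-17.511

100 sheep × 0.428 = 42.8 grain
42.8 grain × 3.54 = 151.512 salt
151.512 salt × 0.78 = 118.17936 loaf
118.17936 loaf × 0.698 = 82.48919328 sheep
Net change: 82.48919328 − 100 = -17.51080672 sheep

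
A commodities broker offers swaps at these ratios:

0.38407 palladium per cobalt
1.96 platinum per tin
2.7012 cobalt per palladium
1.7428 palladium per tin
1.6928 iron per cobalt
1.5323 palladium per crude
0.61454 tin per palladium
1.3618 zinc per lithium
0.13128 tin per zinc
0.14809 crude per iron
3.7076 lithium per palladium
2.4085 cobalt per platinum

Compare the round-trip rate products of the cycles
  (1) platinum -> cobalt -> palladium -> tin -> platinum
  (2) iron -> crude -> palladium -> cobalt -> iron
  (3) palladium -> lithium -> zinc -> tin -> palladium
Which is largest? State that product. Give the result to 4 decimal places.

1.1552

(1) 2.4085 × 0.38407 × 0.61454 × 1.96 = 1.11420
(2) 0.14809 × 1.5323 × 2.7012 × 1.6928 = 1.03760
(3) 3.7076 × 1.3618 × 0.13128 × 1.7428 = 1.15519
Highest is cycle (3) at 1.1552 (>1, arbitrage).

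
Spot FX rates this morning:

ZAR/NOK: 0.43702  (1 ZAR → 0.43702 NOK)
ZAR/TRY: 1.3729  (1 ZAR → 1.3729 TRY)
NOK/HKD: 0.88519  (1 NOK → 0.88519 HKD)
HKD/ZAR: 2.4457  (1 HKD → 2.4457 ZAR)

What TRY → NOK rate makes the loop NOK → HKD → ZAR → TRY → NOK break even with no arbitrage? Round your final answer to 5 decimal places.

0.33645

Known legs of the cycle: 0.88519 × 2.4457 × 1.3729 = 2.9722038173407
For no arbitrage the full-cycle product must be 1, so the missing rate is 1 / 2.9722038173407 ≈ 0.3364507.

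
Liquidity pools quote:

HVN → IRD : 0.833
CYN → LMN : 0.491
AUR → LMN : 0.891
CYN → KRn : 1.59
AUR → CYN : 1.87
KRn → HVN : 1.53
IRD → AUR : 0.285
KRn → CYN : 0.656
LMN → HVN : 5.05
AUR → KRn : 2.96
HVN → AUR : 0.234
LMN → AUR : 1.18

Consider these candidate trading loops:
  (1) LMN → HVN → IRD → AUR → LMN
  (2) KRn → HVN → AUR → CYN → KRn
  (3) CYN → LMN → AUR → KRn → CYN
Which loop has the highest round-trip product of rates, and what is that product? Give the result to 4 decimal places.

1.1250

(1) 5.05 × 0.833 × 0.285 × 0.891 = 1.06822
(2) 1.53 × 0.234 × 1.87 × 1.59 = 1.06450
(3) 0.491 × 1.18 × 2.96 × 0.656 = 1.12502
Highest is cycle (3) at 1.1250 (>1, arbitrage).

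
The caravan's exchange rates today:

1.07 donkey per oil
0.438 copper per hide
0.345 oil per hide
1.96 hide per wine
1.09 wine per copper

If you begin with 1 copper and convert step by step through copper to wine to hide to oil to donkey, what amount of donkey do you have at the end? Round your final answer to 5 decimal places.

0.78865

1 copper × 1.09 = 1.09 wine
1.09 wine × 1.96 = 2.1364 hide
2.1364 hide × 0.345 = 0.737058 oil
0.737058 oil × 1.07 = 0.78865206 donkey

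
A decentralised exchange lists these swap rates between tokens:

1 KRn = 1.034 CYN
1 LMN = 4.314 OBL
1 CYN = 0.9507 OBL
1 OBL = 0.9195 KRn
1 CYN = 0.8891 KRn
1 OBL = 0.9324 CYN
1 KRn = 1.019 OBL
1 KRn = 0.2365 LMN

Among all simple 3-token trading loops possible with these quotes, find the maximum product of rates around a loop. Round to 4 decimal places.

0.9381

LMN→OBL→KRn→LMN: 4.314 × 0.9195 × 0.2365 = 0.93813
CYN→OBL→KRn→CYN: 0.9507 × 0.9195 × 1.034 = 0.90389
CYN→KRn→OBL→CYN: 0.8891 × 1.019 × 0.9324 = 0.84475
Maximum is LMN→OBL→KRn→LMN at 0.9381; no arbitrage — every cycle loses value.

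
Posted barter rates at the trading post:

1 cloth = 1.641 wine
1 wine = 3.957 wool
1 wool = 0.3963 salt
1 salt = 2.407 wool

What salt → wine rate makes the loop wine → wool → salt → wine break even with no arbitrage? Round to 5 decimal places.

0.63769

Known legs of the cycle: 3.957 × 0.3963 = 1.5681591
For no arbitrage the full-cycle product must be 1, so the missing rate is 1 / 1.5681591 ≈ 0.6376904.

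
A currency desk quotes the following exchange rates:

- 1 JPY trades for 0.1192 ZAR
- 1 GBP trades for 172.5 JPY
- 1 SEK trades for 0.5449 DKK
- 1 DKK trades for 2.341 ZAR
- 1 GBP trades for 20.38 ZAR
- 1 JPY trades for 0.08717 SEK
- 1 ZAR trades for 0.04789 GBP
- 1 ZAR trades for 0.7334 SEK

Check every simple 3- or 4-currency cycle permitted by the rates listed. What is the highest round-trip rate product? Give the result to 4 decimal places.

0.9847

ZAR→GBP→JPY→ZAR: 0.04789 × 172.5 × 0.1192 = 0.98471
SEK→DKK→ZAR→SEK: 0.5449 × 2.341 × 0.7334 = 0.93553
Maximum is ZAR→GBP→JPY→ZAR at 0.9847; no arbitrage — every cycle loses value.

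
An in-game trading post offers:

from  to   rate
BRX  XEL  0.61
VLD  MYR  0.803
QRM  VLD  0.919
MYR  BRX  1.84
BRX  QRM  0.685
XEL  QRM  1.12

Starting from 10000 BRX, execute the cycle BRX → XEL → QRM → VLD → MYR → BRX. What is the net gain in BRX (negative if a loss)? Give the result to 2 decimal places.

10000 BRX × 0.61 = 6100 XEL
6100 XEL × 1.12 = 6832 QRM
6832 QRM × 0.919 = 6278.608 VLD
6278.608 VLD × 0.803 = 5041.722224 MYR
5041.722224 MYR × 1.84 = 9276.76889216 BRX
Net change: 9276.76889216 − 10000 = -723.23110784 BRX

-723.23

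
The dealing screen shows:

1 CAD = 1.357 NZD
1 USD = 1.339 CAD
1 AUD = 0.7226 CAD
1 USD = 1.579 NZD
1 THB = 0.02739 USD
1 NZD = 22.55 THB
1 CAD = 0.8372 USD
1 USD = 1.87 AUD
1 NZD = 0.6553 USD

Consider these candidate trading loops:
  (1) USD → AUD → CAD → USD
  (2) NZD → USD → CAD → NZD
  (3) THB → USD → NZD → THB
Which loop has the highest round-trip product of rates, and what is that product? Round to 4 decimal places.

1.1907

(1) 1.87 × 0.7226 × 0.8372 = 1.13128
(2) 0.6553 × 1.339 × 1.357 = 1.19070
(3) 0.02739 × 1.579 × 22.55 = 0.97526
Highest is cycle (2) at 1.1907 (>1, arbitrage).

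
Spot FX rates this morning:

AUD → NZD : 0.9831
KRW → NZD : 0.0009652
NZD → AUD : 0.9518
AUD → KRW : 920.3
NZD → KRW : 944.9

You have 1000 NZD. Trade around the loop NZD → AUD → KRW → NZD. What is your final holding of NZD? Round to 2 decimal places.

1000 NZD × 0.9518 = 951.8 AUD
951.8 AUD × 920.3 = 875941.54 KRW
875941.54 KRW × 0.0009652 = 845.458774408 NZD

845.46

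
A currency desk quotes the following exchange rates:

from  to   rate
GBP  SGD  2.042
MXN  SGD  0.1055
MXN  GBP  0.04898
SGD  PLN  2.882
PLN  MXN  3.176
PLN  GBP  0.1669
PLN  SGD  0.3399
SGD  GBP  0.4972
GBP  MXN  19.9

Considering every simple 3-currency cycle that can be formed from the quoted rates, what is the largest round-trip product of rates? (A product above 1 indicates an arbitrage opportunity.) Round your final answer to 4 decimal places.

1.0438

SGD→GBP→MXN→SGD: 0.4972 × 19.9 × 0.1055 = 1.04385
SGD→PLN→GBP→SGD: 2.882 × 0.1669 × 2.042 = 0.98221
SGD→PLN→MXN→SGD: 2.882 × 3.176 × 0.1055 = 0.96567
Maximum is SGD→GBP→MXN→SGD at 1.0438; arbitrage exists.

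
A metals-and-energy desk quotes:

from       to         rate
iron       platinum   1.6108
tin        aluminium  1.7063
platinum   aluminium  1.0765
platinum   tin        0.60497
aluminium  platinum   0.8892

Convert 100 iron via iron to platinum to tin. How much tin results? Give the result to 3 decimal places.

97.449

100 iron × 1.6108 = 161.08 platinum
161.08 platinum × 0.60497 = 97.4485676 tin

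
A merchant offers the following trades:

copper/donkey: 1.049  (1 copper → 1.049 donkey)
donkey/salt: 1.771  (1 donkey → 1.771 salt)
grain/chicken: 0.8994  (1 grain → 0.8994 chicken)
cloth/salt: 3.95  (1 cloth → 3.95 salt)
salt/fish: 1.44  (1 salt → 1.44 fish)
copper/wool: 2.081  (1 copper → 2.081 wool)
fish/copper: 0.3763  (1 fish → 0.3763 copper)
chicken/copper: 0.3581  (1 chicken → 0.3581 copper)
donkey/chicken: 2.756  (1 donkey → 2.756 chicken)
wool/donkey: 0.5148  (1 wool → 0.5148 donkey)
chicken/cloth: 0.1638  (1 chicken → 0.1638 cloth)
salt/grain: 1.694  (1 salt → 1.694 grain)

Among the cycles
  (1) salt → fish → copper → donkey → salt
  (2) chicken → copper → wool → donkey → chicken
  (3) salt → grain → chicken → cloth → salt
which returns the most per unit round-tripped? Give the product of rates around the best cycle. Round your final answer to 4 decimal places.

1.0573

(1) 1.44 × 0.3763 × 1.049 × 1.771 = 1.00668
(2) 0.3581 × 2.081 × 0.5148 × 2.756 = 1.05729
(3) 1.694 × 0.8994 × 0.1638 × 3.95 = 0.98577
Highest is cycle (2) at 1.0573 (>1, arbitrage).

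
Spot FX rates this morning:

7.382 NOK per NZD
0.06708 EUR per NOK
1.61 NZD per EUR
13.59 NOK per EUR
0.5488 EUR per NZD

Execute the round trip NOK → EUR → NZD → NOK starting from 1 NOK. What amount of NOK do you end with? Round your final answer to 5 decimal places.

0.79725

1 NOK × 0.06708 = 0.06708 EUR
0.06708 EUR × 1.61 = 0.1079988 NZD
0.1079988 NZD × 7.382 = 0.7972471416 NOK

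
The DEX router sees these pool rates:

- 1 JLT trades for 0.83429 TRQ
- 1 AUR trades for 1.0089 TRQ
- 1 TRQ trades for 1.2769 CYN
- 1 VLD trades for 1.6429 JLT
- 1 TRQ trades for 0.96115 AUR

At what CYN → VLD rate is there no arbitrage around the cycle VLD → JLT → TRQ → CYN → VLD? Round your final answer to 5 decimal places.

0.57137

Known legs of the cycle: 1.6429 × 0.83429 × 1.2769 = 1.7501894218529
For no arbitrage the full-cycle product must be 1, so the missing rate is 1 / 1.7501894218529 ≈ 0.5713667.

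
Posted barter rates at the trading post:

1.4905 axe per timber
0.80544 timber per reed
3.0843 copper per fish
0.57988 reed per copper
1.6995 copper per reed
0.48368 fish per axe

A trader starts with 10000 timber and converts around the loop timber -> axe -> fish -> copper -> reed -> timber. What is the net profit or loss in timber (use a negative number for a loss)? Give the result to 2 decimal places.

385.28

10000 timber × 1.4905 = 14905 axe
14905 axe × 0.48368 = 7209.2504 fish
7209.2504 fish × 3.0843 = 22235.49100872 copper
22235.49100872 copper × 0.57988 = 12893.9165261365536 reed
12893.9165261365536 reed × 0.80544 = 10385.276126811425731584 timber
Net change: 10385.276126811425731584 − 10000 = 385.276126811425731584 timber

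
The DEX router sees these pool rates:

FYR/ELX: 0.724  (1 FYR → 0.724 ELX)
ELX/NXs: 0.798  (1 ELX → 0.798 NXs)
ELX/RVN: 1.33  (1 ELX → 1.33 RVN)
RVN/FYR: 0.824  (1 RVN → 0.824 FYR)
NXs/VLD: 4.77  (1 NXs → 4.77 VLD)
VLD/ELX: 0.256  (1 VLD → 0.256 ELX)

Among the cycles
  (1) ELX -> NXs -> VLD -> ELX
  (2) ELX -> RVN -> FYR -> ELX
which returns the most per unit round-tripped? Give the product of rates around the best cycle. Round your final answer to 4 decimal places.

(1) 0.798 × 4.77 × 0.256 = 0.97445
(2) 1.33 × 0.824 × 0.724 = 0.79345
Highest is cycle (1) at 0.9745 (≤1, no arbitrage).

0.9745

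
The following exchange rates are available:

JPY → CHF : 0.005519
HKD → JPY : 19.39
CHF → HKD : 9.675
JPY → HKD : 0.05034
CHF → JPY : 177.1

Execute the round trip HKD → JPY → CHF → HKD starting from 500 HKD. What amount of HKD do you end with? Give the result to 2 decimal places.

517.68

500 HKD × 19.39 = 9695 JPY
9695 JPY × 0.005519 = 53.506705 CHF
53.506705 CHF × 9.675 = 517.677370875 HKD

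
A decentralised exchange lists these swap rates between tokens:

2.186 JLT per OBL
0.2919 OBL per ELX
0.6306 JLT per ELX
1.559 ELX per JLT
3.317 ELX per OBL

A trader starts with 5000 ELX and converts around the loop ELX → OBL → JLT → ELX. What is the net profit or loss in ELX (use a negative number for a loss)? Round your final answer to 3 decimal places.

-26.062

5000 ELX × 0.2919 = 1459.5 OBL
1459.5 OBL × 2.186 = 3190.467 JLT
3190.467 JLT × 1.559 = 4973.938053 ELX
Net change: 4973.938053 − 5000 = -26.061947 ELX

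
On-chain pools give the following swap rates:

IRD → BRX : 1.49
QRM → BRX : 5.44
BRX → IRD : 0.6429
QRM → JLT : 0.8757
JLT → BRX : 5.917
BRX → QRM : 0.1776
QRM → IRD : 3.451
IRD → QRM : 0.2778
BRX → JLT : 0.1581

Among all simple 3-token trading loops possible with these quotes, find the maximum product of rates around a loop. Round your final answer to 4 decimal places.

0.9716

QRM→BRX→IRD→QRM: 5.44 × 0.6429 × 0.2778 = 0.97157
QRM→JLT→BRX→QRM: 0.8757 × 5.917 × 0.1776 = 0.92024
QRM→IRD→BRX→QRM: 3.451 × 1.49 × 0.1776 = 0.91322
Maximum is QRM→BRX→IRD→QRM at 0.9716; no arbitrage — every cycle loses value.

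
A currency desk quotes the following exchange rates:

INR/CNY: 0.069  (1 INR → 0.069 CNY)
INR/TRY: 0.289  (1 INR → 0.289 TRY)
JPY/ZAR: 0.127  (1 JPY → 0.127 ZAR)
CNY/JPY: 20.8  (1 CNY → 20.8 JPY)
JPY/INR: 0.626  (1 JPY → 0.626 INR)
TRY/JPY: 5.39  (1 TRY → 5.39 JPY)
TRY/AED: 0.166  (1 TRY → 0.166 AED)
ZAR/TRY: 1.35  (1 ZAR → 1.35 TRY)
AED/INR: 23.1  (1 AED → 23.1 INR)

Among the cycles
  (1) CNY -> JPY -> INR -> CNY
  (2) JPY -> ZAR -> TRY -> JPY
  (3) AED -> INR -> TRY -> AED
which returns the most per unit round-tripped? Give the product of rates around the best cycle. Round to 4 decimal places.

1.1082

(1) 20.8 × 0.626 × 0.069 = 0.89844
(2) 0.127 × 1.35 × 5.39 = 0.92412
(3) 23.1 × 0.289 × 0.166 = 1.10820
Highest is cycle (3) at 1.1082 (>1, arbitrage).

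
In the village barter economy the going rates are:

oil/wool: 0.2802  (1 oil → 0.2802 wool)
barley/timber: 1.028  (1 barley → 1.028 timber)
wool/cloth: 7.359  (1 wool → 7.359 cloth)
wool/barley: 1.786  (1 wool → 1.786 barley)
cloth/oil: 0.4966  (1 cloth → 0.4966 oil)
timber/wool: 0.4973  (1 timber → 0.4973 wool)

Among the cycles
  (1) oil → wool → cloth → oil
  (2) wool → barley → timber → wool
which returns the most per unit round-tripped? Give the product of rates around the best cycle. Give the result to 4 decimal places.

(1) 0.2802 × 7.359 × 0.4966 = 1.02399
(2) 1.786 × 1.028 × 0.4973 = 0.91305
Highest is cycle (1) at 1.0240 (>1, arbitrage).

1.0240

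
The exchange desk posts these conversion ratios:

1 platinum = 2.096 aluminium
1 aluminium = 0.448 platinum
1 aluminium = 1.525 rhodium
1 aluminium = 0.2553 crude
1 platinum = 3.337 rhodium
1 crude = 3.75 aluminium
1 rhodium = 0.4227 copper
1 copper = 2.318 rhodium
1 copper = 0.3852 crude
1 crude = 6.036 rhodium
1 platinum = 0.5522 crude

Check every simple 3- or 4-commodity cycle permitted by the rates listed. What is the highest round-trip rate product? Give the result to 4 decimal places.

copper→crude→rhodium→copper: 0.3852 × 6.036 × 0.4227 = 0.98281
copper→crude→aluminium→rhodium→copper: 0.3852 × 3.75 × 1.525 × 0.4227 = 0.93115
crude→aluminium→platinum→crude: 3.75 × 0.448 × 0.5522 = 0.92770
Maximum is copper→crude→rhodium→copper at 0.9828; no arbitrage — every cycle loses value.

0.9828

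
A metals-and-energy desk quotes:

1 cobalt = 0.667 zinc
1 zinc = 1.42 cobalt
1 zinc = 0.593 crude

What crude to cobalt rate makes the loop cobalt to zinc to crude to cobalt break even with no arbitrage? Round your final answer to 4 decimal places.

2.5282

Known legs of the cycle: 0.667 × 0.593 = 0.395531
For no arbitrage the full-cycle product must be 1, so the missing rate is 1 / 0.395531 ≈ 2.528247.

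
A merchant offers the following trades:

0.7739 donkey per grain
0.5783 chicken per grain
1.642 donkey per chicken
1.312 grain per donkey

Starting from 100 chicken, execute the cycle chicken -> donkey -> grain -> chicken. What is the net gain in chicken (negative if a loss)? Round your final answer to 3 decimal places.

24.583

100 chicken × 1.642 = 164.2 donkey
164.2 donkey × 1.312 = 215.4304 grain
215.4304 grain × 0.5783 = 124.58340032 chicken
Net change: 124.58340032 − 100 = 24.58340032 chicken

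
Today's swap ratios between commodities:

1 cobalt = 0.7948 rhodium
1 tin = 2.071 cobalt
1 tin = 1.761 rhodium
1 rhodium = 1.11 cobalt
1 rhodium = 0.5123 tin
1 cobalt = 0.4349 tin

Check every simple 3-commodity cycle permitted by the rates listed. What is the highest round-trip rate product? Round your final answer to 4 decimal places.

tin→rhodium→cobalt→tin: 1.761 × 1.11 × 0.4349 = 0.85010
tin→cobalt→rhodium→tin: 2.071 × 0.7948 × 0.5123 = 0.84326
Maximum is tin→rhodium→cobalt→tin at 0.8501; no arbitrage — every cycle loses value.

0.8501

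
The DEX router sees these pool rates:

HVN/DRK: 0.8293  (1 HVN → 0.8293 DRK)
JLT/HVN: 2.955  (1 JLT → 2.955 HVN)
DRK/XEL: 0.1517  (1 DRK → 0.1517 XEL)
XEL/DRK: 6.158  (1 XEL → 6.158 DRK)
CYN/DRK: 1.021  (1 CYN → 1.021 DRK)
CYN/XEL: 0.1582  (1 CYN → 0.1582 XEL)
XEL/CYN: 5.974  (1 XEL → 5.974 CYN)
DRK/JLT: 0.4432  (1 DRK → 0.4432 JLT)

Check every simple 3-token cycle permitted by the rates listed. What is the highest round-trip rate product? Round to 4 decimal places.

HVN→DRK→JLT→HVN: 0.8293 × 0.4432 × 2.955 = 1.08610
XEL→CYN→DRK→XEL: 5.974 × 1.021 × 0.1517 = 0.92529
Maximum is HVN→DRK→JLT→HVN at 1.0861; arbitrage exists.

1.0861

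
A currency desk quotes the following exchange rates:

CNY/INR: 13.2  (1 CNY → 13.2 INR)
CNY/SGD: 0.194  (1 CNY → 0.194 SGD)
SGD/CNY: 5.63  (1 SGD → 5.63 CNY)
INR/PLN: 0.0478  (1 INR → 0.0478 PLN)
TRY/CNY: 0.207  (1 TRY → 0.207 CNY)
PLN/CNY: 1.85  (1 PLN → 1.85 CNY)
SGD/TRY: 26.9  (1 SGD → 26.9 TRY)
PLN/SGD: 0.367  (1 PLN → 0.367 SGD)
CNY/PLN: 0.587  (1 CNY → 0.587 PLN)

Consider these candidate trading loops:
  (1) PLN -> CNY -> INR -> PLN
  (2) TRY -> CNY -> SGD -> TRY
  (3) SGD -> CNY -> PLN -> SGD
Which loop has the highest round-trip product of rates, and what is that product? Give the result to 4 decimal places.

1.2129

(1) 1.85 × 13.2 × 0.0478 = 1.16728
(2) 0.207 × 0.194 × 26.9 = 1.08025
(3) 5.63 × 0.587 × 0.367 = 1.21287
Highest is cycle (3) at 1.2129 (>1, arbitrage).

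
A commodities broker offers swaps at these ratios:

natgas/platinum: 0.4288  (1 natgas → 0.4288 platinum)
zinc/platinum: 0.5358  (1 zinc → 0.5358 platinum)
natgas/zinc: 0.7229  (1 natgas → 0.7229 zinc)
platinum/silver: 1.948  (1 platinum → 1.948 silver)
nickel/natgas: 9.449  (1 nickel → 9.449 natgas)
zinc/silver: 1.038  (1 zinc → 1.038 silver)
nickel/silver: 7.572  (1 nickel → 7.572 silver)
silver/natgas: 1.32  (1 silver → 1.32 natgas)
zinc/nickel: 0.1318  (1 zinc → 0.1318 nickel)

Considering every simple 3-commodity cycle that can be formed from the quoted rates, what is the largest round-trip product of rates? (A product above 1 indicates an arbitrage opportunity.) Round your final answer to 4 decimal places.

1.1026

silver→natgas→platinum→silver: 1.32 × 0.4288 × 1.948 = 1.10260
silver→natgas→zinc→silver: 1.32 × 0.7229 × 1.038 = 0.99049
nickel→natgas→zinc→nickel: 9.449 × 0.7229 × 0.1318 = 0.90028
Maximum is silver→natgas→platinum→silver at 1.1026; arbitrage exists.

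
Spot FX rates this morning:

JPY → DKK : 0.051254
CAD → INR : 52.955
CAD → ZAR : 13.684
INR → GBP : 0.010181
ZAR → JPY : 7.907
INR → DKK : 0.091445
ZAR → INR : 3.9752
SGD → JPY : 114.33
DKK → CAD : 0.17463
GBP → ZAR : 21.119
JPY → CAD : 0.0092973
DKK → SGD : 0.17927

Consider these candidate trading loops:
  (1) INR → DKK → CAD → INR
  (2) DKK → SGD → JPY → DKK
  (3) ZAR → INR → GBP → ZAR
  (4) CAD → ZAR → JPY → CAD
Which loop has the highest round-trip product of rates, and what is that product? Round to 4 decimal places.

(1) 0.091445 × 0.17463 × 52.955 = 0.84564
(2) 0.17927 × 114.33 × 0.051254 = 1.05050
(3) 3.9752 × 0.010181 × 21.119 = 0.85472
(4) 13.684 × 7.907 × 0.0092973 = 1.00596
Highest is cycle (2) at 1.0505 (>1, arbitrage).

1.0505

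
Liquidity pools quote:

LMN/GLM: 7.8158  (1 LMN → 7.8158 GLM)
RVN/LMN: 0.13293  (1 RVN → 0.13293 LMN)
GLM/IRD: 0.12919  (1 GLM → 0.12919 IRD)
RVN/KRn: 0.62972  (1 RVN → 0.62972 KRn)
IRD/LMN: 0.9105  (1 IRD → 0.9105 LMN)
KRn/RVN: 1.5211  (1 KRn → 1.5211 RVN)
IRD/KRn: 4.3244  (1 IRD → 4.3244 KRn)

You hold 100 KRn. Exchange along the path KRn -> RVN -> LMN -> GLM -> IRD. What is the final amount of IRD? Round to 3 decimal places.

100 KRn × 1.5211 = 152.11 RVN
152.11 RVN × 0.13293 = 20.2199823 LMN
20.2199823 LMN × 7.8158 = 158.03533766034 GLM
158.03533766034 GLM × 0.12919 = 20.4165852723393246 IRD

20.417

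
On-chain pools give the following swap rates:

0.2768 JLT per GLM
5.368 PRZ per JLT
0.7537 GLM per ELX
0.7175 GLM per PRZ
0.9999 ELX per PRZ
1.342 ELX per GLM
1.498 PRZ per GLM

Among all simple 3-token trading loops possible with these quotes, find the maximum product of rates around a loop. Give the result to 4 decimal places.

1.1289

GLM→PRZ→ELX→GLM: 1.498 × 0.9999 × 0.7537 = 1.12893
GLM→JLT→PRZ→GLM: 0.2768 × 5.368 × 0.7175 = 1.06611
Maximum is GLM→PRZ→ELX→GLM at 1.1289; arbitrage exists.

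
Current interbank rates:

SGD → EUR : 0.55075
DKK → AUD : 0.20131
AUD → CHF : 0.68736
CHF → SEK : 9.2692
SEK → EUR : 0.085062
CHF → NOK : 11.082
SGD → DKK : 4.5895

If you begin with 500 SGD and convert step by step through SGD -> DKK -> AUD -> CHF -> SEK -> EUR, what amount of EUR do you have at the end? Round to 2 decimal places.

500 SGD × 4.5895 = 2294.75 DKK
2294.75 DKK × 0.20131 = 461.9561225 AUD
461.9561225 AUD × 0.68736 = 317.5301603616 CHF
317.5301603616 CHF × 9.2692 = 2943.25056242374272 SEK
2943.25056242374272 SEK × 0.085062 = 250.35877934088840324864 EUR

250.36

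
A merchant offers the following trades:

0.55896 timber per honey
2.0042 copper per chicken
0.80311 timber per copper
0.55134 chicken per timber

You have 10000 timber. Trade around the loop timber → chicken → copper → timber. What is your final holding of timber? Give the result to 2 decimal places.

8874.33

10000 timber × 0.55134 = 5513.4 chicken
5513.4 chicken × 2.0042 = 11049.95628 copper
11049.95628 copper × 0.80311 = 8874.3303880308 timber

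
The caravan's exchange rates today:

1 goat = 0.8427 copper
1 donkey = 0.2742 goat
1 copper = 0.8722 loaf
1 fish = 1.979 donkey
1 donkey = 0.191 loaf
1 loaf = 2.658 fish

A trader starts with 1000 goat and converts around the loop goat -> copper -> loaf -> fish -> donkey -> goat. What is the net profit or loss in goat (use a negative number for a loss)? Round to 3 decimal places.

60.126

1000 goat × 0.8427 = 842.7 copper
842.7 copper × 0.8722 = 735.00294 loaf
735.00294 loaf × 2.658 = 1953.63781452 fish
1953.63781452 fish × 1.979 = 3866.24923493508 donkey
3866.24923493508 donkey × 0.2742 = 1060.125540219198936 goat
Net change: 1060.125540219198936 − 1000 = 60.125540219198936 goat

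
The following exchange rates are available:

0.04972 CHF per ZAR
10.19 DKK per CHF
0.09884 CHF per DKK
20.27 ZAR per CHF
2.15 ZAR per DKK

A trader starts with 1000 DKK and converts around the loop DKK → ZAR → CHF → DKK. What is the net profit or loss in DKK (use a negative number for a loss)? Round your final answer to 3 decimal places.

1000 DKK × 2.15 = 2150 ZAR
2150 ZAR × 0.04972 = 106.898 CHF
106.898 CHF × 10.19 = 1089.29062 DKK
Net change: 1089.29062 − 1000 = 89.29062 DKK

89.291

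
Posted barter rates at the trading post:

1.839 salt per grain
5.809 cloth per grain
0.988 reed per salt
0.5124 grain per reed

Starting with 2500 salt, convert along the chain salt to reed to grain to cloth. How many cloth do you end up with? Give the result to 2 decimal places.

7352.03

2500 salt × 0.988 = 2470 reed
2470 reed × 0.5124 = 1265.628 grain
1265.628 grain × 5.809 = 7352.033052 cloth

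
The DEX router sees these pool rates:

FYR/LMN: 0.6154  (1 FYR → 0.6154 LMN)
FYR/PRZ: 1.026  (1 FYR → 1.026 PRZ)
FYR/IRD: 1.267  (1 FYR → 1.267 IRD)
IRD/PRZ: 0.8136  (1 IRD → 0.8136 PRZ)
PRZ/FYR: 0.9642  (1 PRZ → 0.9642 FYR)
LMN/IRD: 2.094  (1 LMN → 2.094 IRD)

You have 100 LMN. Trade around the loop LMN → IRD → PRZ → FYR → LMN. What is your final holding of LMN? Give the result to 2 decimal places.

100 LMN × 2.094 = 209.4 IRD
209.4 IRD × 0.8136 = 170.36784 PRZ
170.36784 PRZ × 0.9642 = 164.268671328 FYR
164.268671328 FYR × 0.6154 = 101.0909403352512 LMN

101.09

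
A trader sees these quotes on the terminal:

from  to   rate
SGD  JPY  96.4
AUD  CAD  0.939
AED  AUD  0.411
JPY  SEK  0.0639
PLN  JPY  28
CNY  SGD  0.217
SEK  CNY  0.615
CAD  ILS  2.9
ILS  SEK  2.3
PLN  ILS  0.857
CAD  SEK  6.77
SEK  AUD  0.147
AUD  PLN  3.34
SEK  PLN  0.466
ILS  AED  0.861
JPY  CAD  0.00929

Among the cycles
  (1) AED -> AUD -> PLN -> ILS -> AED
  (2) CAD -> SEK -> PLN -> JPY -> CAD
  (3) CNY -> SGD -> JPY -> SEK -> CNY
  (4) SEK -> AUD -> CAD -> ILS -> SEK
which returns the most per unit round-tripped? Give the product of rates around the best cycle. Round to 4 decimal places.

1.0129

(1) 0.411 × 3.34 × 0.857 × 0.861 = 1.01291
(2) 6.77 × 0.466 × 28 × 0.00929 = 0.82063
(3) 0.217 × 96.4 × 0.0639 × 0.615 = 0.82208
(4) 0.147 × 0.939 × 2.9 × 2.3 = 0.92068
Highest is cycle (1) at 1.0129 (>1, arbitrage).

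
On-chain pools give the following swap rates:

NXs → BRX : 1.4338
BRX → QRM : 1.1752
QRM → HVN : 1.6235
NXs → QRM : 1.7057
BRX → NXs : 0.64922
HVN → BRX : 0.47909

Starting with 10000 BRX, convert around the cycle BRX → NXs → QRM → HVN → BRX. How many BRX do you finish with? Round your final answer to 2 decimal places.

8613.19

10000 BRX × 0.64922 = 6492.2 NXs
6492.2 NXs × 1.7057 = 11073.74554 QRM
11073.74554 QRM × 1.6235 = 17978.22588419 HVN
17978.22588419 HVN × 0.47909 = 8613.1882388565871 BRX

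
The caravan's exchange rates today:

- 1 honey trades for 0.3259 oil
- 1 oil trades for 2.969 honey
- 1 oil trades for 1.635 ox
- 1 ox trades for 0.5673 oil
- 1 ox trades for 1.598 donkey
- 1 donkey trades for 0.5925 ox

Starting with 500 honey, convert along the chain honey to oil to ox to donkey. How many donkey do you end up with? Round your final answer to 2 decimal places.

500 honey × 0.3259 = 162.95 oil
162.95 oil × 1.635 = 266.42325 ox
266.42325 ox × 1.598 = 425.7443535 donkey

425.74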